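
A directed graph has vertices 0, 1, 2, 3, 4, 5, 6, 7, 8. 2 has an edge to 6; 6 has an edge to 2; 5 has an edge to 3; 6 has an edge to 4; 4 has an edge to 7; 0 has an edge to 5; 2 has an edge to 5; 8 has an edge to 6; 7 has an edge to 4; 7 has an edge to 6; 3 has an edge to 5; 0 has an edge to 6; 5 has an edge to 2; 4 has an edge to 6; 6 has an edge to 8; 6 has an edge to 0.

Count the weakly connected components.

2

From 0: component {0, 2, 3, 4, 5, 6, 7, 8}.
From 1: component {1}.
That's 2 components.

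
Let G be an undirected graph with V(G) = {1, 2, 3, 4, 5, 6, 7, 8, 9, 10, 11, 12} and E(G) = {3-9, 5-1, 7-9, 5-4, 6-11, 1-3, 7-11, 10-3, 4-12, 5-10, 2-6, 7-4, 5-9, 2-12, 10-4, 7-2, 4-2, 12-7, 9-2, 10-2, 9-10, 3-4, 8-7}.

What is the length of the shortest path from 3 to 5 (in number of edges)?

Distance 0: 3.
Distance 1: 1, 4, 9, 10.
Distance 2: 2, 5, 7, 12 — contains 5.

2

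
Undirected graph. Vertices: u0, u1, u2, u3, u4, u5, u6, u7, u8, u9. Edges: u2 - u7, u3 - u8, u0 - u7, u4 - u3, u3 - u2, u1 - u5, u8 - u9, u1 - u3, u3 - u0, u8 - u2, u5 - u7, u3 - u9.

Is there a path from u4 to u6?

No

Explore from u4.
Distance 1: reach u3.
Distance 2: reach u0, u1, u2, u8, u9.
Distance 3: reach u5, u7.
The search is exhausted without reaching u6; it lies in a different component.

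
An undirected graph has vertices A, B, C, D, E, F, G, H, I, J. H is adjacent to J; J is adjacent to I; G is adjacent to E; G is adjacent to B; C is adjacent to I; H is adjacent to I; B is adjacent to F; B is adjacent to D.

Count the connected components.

3

From A: component {A}.
From B: component {B, D, E, F, G}.
From C: component {C, H, I, J}.
That's 3 components.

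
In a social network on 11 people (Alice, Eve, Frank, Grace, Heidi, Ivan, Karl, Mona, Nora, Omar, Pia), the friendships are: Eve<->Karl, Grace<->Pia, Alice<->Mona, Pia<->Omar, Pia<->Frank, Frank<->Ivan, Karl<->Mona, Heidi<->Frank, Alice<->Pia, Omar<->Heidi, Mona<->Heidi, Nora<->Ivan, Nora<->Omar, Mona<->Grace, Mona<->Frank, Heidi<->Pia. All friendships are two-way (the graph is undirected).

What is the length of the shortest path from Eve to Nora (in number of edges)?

Distance 0: Eve.
Distance 1: Karl.
Distance 2: Mona.
Distance 3: Alice, Frank, Grace, Heidi.
Distance 4: Ivan, Omar, Pia.
Distance 5: Nora — contains Nora.

5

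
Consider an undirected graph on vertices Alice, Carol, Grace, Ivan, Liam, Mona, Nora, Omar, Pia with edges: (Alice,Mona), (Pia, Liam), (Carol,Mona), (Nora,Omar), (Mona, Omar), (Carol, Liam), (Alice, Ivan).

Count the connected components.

From Alice: component {Alice, Carol, Ivan, Liam, Mona, Nora, Omar, Pia}.
From Grace: component {Grace}.
That's 2 components.

2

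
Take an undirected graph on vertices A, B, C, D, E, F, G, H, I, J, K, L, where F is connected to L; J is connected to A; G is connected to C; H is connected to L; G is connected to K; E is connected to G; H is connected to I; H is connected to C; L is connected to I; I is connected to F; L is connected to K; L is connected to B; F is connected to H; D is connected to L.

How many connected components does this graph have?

From A: component {A, J}.
From B: component {B, C, D, E, F, G, H, I, K, L}.
That's 2 components.

2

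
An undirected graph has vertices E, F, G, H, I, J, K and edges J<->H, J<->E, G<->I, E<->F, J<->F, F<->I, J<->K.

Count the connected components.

From E: component {E, F, G, H, I, J, K}.
That's 1 component.

1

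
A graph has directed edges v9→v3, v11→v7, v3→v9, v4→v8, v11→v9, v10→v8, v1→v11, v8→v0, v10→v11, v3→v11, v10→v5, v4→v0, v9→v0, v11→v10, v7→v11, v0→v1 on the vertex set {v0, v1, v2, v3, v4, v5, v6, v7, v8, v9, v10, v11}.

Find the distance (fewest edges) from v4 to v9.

4

Distance 0: v4.
Distance 1: v0, v8.
Distance 2: v1.
Distance 3: v11.
Distance 4: v7, v9, v10 — contains v9.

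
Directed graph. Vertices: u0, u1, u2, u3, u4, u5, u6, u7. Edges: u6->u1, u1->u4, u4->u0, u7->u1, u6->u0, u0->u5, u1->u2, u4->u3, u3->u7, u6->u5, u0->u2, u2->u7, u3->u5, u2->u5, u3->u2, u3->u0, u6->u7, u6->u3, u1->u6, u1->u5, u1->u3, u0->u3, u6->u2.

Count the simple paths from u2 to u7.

u2→u7

1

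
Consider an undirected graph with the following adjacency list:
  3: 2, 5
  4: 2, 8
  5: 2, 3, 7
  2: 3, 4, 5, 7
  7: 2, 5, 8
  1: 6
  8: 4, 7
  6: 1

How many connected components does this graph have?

From 1: component {1, 6}.
From 2: component {2, 3, 4, 5, 7, 8}.
That's 2 components.

2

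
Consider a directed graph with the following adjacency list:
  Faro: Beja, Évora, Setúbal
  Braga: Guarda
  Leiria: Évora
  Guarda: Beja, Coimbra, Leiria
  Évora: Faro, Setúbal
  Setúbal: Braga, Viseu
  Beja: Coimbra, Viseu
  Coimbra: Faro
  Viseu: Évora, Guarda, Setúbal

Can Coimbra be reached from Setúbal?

Explore from Setúbal.
Distance 1: reach Braga, Viseu.
Distance 2: reach Évora, Guarda.
Distance 3: reach Beja, Coimbra, Faro, Leiria.
Found Coimbra.

Yes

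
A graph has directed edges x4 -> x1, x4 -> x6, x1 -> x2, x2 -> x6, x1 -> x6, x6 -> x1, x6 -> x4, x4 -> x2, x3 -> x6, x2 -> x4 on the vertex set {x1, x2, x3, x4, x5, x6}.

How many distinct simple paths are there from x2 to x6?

3

x2→x4→x1→x6
x2→x4→x6
x2→x6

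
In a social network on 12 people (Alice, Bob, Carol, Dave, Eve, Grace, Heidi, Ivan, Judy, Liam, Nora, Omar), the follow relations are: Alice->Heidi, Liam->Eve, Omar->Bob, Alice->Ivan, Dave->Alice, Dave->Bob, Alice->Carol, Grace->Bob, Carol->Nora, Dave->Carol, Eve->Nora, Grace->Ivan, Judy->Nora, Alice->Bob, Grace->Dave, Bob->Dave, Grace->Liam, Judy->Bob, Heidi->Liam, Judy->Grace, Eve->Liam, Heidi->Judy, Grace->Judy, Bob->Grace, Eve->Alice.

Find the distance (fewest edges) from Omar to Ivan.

3

Distance 0: Omar.
Distance 1: Bob.
Distance 2: Dave, Grace.
Distance 3: Alice, Carol, Ivan, Judy, Liam — contains Ivan.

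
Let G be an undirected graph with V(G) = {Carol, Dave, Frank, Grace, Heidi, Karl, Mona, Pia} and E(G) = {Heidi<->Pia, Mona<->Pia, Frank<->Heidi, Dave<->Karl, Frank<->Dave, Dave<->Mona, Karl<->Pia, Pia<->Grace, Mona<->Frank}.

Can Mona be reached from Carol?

Carol has no edges, so nothing is reachable from it.

No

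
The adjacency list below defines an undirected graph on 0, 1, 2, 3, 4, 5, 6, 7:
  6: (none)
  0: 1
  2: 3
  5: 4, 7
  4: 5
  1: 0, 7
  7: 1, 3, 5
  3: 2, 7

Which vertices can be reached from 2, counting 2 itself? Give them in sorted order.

0, 1, 2, 3, 4, 5, 7

Start at 2.
Its neighbours: 3.
Then their neighbours: 7.
Then next layer: 1, 5.
Then next layer: 0, 4.
Nothing further is reachable.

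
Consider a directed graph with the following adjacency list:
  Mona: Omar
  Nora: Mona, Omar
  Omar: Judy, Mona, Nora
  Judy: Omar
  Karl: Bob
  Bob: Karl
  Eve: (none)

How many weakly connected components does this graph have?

From Bob: component {Bob, Karl}.
From Eve: component {Eve}.
From Judy: component {Judy, Mona, Nora, Omar}.
That's 3 components.

3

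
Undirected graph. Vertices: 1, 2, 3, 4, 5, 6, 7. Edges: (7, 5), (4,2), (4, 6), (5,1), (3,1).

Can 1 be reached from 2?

No

Explore from 2.
Distance 1: reach 4.
Distance 2: reach 6.
The search is exhausted without reaching 1; it lies in a different component.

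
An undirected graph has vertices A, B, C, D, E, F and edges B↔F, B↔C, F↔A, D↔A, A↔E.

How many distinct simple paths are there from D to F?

1

D–A–F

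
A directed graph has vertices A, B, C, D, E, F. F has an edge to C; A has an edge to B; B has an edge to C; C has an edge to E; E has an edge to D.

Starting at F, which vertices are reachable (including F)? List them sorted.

Start at F.
Its neighbours: C.
Then their neighbours: E.
Then next layer: D.
Nothing further is reachable.

C, D, E, F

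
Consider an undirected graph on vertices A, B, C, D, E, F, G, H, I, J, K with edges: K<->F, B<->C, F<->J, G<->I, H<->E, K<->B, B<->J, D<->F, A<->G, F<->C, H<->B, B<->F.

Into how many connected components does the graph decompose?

2

From A: component {A, G, I}.
From B: component {B, C, D, E, F, H, J, K}.
That's 2 components.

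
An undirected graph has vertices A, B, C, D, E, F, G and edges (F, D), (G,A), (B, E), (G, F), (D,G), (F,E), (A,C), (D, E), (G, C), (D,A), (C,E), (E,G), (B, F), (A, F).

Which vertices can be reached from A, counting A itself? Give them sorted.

Start at A.
Its neighbours: C, D, F, G.
Then their neighbours: B, E.
Every vertex is now reached.

A, B, C, D, E, F, G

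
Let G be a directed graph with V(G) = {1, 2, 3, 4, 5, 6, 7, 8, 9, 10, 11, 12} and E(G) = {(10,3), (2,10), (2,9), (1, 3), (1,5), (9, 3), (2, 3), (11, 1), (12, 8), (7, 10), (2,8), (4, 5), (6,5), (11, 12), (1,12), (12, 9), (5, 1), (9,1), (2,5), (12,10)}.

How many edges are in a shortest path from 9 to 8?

Distance 0: 9.
Distance 1: 1, 3.
Distance 2: 5, 12.
Distance 3: 8, 10 — contains 8.

3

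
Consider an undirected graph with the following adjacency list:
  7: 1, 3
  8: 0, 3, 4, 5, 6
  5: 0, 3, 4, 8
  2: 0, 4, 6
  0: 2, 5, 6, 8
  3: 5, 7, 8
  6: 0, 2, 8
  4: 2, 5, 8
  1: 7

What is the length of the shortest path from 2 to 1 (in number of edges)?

Distance 0: 2.
Distance 1: 0, 4, 6.
Distance 2: 5, 8.
Distance 3: 3.
Distance 4: 7.
Distance 5: 1 — contains 1.

5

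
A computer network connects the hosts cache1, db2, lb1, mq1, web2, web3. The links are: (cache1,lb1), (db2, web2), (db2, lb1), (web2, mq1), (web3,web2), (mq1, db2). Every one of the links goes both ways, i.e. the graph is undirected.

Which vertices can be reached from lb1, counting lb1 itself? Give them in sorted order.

cache1, db2, lb1, mq1, web2, web3

Start at lb1.
Its neighbours: cache1, db2.
Then their neighbours: mq1, web2.
Then next layer: web3.
Every vertex is now reached.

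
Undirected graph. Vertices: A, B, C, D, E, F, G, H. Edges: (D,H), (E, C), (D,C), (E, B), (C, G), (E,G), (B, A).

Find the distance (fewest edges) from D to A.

4

Distance 0: D.
Distance 1: C, H.
Distance 2: E, G.
Distance 3: B.
Distance 4: A — contains A.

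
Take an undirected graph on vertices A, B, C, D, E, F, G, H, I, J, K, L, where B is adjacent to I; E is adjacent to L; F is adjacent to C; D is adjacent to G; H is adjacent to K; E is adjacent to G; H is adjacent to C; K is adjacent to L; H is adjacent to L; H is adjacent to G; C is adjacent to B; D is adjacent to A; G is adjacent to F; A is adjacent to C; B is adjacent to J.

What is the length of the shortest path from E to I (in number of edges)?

5

Distance 0: E.
Distance 1: G, L.
Distance 2: D, F, H, K.
Distance 3: A, C.
Distance 4: B.
Distance 5: I, J — contains I.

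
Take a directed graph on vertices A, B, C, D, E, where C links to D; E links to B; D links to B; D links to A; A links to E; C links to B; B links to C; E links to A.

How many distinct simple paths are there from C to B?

3

C→B
C→D→A→E→B
C→D→B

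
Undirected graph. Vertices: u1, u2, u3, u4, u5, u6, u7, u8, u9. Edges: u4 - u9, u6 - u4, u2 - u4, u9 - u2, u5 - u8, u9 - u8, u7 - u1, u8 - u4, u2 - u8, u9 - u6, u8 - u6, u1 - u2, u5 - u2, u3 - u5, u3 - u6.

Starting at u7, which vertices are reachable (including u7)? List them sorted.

u1, u2, u3, u4, u5, u6, u7, u8, u9

Start at u7.
Its neighbours: u1.
Then their neighbours: u2.
Then next layer: u4, u5, u8, u9.
Then next layer: u3, u6.
Every vertex is now reached.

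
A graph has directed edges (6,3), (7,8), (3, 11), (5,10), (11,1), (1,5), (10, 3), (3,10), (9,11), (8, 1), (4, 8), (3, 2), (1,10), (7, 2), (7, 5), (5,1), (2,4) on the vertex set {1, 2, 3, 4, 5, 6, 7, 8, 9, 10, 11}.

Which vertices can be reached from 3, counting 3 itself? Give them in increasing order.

Start at 3.
Its neighbours: 2, 10, 11.
Then their neighbours: 1, 4.
Then next layer: 5, 8.
Nothing further is reachable.

1, 2, 3, 4, 5, 8, 10, 11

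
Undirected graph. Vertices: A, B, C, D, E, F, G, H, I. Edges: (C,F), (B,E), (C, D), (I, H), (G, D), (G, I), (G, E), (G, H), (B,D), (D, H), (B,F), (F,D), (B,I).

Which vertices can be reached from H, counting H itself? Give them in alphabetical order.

Start at H.
Its neighbours: D, G, I.
Then their neighbours: B, C, E, F.
Nothing further is reachable.

B, C, D, E, F, G, H, I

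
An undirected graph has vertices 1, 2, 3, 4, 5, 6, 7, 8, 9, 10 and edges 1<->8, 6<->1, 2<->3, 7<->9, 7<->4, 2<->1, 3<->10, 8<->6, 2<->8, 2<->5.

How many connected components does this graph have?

2

From 1: component {1, 2, 3, 5, 6, 8, 10}.
From 4: component {4, 7, 9}.
That's 2 components.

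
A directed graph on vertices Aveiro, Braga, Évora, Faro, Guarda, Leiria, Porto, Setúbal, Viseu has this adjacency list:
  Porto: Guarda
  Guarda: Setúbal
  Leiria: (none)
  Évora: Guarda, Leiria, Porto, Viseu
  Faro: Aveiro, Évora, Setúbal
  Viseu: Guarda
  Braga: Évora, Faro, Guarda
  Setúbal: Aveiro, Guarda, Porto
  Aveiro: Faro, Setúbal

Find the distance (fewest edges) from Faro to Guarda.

2

Distance 0: Faro.
Distance 1: Aveiro, Évora, Setúbal.
Distance 2: Guarda, Leiria, Porto, Viseu — contains Guarda.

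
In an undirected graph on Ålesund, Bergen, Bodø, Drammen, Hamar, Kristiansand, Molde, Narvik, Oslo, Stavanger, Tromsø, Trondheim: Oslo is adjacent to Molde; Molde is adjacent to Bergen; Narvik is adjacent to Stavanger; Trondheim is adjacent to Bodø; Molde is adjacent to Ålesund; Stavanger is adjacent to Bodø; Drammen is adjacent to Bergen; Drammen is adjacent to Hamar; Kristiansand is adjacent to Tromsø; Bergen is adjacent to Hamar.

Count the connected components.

From Ålesund: component {Ålesund, Bergen, Drammen, Hamar, Molde, Oslo}.
From Bodø: component {Bodø, Narvik, Stavanger, Trondheim}.
From Kristiansand: component {Kristiansand, Tromsø}.
That's 3 components.

3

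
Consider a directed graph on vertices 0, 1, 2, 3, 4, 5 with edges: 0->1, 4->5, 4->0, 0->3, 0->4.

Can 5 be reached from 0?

Explore from 0.
Distance 1: reach 1, 3, 4.
Distance 2: reach 5.
Found 5.

Yes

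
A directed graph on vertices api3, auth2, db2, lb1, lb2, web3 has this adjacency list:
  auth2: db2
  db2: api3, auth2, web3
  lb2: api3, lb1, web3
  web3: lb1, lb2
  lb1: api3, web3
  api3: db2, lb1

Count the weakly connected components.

From api3: component {api3, auth2, db2, lb1, lb2, web3}.
That's 1 component.

1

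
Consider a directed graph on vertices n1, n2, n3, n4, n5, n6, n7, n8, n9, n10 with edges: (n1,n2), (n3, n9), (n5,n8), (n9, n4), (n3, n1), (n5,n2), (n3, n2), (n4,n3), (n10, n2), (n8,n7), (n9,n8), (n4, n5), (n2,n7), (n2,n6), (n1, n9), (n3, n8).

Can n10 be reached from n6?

n6 has no outgoing edges, so nothing is reachable from it.

No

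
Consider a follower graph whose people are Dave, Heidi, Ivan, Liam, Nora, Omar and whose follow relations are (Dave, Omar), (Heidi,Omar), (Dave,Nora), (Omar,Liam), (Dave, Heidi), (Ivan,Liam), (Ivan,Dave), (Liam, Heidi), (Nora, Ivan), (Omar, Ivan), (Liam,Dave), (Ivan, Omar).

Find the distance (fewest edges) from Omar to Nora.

Distance 0: Omar.
Distance 1: Ivan, Liam.
Distance 2: Dave, Heidi.
Distance 3: Nora — contains Nora.

3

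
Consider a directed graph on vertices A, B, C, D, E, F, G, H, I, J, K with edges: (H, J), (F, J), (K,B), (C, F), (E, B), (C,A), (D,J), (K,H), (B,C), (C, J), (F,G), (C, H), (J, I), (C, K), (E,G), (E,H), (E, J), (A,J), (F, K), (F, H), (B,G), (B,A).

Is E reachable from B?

No

Explore from B.
Distance 1: reach A, C, G.
Distance 2: reach F, H, J, K.
Distance 3: reach I.
The search from B is exhausted; no directed path reaches E.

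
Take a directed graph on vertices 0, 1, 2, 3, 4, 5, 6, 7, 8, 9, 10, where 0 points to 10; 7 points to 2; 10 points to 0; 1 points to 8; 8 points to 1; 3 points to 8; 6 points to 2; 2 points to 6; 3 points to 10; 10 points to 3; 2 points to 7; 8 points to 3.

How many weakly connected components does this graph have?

From 0: component {0, 1, 3, 8, 10}.
From 2: component {2, 6, 7}.
From 4: component {4}.
From 5: component {5}.
From 9: component {9}.
That's 5 components.

5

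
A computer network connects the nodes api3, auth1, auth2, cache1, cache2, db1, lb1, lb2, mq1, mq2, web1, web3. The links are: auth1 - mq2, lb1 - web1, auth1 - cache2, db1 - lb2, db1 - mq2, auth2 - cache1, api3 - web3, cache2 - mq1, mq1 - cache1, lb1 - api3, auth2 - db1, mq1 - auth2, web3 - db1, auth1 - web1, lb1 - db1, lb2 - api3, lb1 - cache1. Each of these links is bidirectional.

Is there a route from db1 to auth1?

Explore from db1.
Distance 1: reach auth2, lb1, lb2, mq2, web3.
Distance 2: reach api3, auth1, cache1, mq1, web1.
Found auth1.

Yes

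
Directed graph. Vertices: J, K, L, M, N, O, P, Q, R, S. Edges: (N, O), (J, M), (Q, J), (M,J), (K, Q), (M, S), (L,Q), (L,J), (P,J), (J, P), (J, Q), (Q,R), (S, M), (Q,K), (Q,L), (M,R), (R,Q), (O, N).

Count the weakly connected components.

2

From J: component {J, K, L, M, P, Q, R, S}.
From N: component {N, O}.
That's 2 components.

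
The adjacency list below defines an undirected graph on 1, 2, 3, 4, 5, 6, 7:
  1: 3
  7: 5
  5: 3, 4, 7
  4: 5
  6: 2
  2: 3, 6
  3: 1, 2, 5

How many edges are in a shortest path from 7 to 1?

Distance 0: 7.
Distance 1: 5.
Distance 2: 3, 4.
Distance 3: 1, 2 — contains 1.

3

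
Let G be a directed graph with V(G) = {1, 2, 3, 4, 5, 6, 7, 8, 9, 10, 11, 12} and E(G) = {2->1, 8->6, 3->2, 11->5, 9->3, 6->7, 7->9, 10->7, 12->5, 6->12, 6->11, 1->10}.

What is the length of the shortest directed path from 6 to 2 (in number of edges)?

4

Distance 0: 6.
Distance 1: 7, 11, 12.
Distance 2: 5, 9.
Distance 3: 3.
Distance 4: 2 — contains 2.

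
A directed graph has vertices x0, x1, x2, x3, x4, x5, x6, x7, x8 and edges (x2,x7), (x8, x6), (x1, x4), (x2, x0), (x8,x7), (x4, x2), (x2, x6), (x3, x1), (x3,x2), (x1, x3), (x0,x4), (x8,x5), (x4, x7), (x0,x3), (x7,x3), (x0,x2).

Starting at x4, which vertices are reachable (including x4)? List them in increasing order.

x0, x1, x2, x3, x4, x6, x7

Start at x4.
Its neighbours: x2, x7.
Then their neighbours: x0, x3, x6.
Then next layer: x1.
Nothing further is reachable.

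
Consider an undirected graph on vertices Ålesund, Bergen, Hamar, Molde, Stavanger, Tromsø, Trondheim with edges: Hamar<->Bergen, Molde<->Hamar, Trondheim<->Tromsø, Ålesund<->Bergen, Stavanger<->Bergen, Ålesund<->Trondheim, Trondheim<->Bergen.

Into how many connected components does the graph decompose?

From Ålesund: component {Ålesund, Bergen, Hamar, Molde, Stavanger, Tromsø, Trondheim}.
That's 1 component.

1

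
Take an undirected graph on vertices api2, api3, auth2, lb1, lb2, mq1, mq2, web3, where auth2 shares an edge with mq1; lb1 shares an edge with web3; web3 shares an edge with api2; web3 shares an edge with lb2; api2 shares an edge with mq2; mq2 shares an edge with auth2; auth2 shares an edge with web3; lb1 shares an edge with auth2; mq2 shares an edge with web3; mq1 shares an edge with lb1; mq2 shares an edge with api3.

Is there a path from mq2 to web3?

Yes

Explore from mq2.
Distance 1: reach api2, api3, auth2, web3.
Found web3.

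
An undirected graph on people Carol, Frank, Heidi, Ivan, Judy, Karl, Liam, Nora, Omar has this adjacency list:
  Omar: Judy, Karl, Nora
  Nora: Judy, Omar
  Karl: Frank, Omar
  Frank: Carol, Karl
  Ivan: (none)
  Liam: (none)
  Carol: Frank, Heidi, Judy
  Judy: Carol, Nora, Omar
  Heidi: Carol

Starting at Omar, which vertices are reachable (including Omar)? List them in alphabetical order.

Start at Omar.
Its neighbours: Judy, Karl, Nora.
Then their neighbours: Carol, Frank.
Then next layer: Heidi.
Nothing further is reachable.

Carol, Frank, Heidi, Judy, Karl, Nora, Omar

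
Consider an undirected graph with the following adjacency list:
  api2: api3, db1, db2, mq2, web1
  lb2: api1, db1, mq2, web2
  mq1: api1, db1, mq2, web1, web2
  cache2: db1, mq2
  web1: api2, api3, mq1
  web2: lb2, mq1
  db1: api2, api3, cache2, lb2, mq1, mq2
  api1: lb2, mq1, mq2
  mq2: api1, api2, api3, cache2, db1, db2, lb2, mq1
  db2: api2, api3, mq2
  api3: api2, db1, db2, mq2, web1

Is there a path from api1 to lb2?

Yes

Explore from api1.
Distance 1: reach lb2, mq1, mq2.
Found lb2.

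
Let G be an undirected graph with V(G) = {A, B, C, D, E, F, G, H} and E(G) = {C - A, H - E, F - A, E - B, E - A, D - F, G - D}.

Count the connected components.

1

From A: component {A, B, C, D, E, F, G, H}.
That's 1 component.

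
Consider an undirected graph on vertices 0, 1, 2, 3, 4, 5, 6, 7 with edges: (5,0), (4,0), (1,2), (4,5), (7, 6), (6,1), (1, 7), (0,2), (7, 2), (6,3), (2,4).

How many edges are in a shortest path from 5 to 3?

5

Distance 0: 5.
Distance 1: 0, 4.
Distance 2: 2.
Distance 3: 1, 7.
Distance 4: 6.
Distance 5: 3 — contains 3.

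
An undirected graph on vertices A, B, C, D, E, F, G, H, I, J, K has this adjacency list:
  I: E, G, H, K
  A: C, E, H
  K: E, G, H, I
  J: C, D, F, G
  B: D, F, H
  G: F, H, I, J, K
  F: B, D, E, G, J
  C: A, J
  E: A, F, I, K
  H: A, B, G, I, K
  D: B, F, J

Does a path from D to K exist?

Explore from D.
Distance 1: reach B, F, J.
Distance 2: reach C, E, G, H.
Distance 3: reach A, I, K.
Found K.

Yes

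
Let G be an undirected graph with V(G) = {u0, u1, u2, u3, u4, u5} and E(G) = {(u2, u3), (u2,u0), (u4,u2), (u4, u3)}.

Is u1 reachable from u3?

No

Explore from u3.
Distance 1: reach u2, u4.
Distance 2: reach u0.
The search is exhausted without reaching u1; it lies in a different component.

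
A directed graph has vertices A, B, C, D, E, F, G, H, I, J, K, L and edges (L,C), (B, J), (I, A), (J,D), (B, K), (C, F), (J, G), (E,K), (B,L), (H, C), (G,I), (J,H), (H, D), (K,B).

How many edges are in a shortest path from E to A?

6

Distance 0: E.
Distance 1: K.
Distance 2: B.
Distance 3: J, L.
Distance 4: C, D, G, H.
Distance 5: F, I.
Distance 6: A — contains A.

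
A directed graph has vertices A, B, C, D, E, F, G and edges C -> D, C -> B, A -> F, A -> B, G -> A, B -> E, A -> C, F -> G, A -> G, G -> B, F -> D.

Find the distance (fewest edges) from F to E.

Distance 0: F.
Distance 1: D, G.
Distance 2: A, B.
Distance 3: C, E — contains E.

3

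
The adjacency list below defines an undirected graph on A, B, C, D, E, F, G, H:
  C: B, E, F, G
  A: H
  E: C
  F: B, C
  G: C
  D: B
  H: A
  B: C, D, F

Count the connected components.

From A: component {A, H}.
From B: component {B, C, D, E, F, G}.
That's 2 components.

2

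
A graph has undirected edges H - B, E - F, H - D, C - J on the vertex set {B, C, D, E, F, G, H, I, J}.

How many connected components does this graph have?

5

From B: component {B, D, H}.
From C: component {C, J}.
From E: component {E, F}.
From G: component {G}.
From I: component {I}.
That's 5 components.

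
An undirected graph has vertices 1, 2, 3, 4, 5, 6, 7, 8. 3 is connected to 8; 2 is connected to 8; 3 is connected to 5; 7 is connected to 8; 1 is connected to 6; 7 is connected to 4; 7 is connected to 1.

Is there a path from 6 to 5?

Explore from 6.
Distance 1: reach 1.
Distance 2: reach 7.
Distance 3: reach 4, 8.
Distance 4: reach 2, 3.
Distance 5: reach 5.
Found 5.

Yes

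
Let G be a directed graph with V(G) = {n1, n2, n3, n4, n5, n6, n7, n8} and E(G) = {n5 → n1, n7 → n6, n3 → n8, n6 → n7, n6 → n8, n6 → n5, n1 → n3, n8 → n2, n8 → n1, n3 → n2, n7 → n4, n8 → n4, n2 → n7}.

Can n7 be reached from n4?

No

n4 has no outgoing edges, so nothing is reachable from it.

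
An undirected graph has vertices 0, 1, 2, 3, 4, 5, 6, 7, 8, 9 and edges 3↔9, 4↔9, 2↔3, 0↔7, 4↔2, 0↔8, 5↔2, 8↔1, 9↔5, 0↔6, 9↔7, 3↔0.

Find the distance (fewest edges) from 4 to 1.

5

Distance 0: 4.
Distance 1: 2, 9.
Distance 2: 3, 5, 7.
Distance 3: 0.
Distance 4: 6, 8.
Distance 5: 1 — contains 1.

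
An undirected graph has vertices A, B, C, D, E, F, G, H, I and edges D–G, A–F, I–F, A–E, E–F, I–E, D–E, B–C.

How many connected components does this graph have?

3

From A: component {A, D, E, F, G, I}.
From B: component {B, C}.
From H: component {H}.
That's 3 components.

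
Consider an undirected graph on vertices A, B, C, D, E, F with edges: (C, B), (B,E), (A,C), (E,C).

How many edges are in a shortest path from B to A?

2

Distance 0: B.
Distance 1: C, E.
Distance 2: A — contains A.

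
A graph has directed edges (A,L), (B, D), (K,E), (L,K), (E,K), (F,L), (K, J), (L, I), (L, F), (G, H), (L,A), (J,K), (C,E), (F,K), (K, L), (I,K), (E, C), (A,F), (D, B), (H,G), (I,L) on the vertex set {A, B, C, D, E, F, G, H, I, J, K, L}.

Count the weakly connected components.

From A: component {A, C, E, F, I, J, K, L}.
From B: component {B, D}.
From G: component {G, H}.
That's 3 components.

3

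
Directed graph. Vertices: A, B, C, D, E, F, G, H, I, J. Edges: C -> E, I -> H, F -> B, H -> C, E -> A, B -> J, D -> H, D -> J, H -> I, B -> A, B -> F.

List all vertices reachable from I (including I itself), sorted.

A, C, E, H, I

Start at I.
Its neighbours: H.
Then their neighbours: C.
Then next layer: E.
Then next layer: A.
Nothing further is reachable.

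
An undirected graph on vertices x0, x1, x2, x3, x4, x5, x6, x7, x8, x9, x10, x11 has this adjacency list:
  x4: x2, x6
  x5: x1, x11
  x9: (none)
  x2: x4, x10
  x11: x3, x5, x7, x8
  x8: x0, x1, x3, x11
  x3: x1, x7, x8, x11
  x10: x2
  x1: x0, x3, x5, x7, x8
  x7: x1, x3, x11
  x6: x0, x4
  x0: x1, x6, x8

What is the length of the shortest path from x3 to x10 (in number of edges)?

Distance 0: x3.
Distance 1: x1, x7, x8, x11.
Distance 2: x0, x5.
Distance 3: x6.
Distance 4: x4.
Distance 5: x2.
Distance 6: x10 — contains x10.

6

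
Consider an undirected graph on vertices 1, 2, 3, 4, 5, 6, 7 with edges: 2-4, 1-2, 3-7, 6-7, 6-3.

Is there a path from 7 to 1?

No

Explore from 7.
Distance 1: reach 3, 6.
The search is exhausted without reaching 1; it lies in a different component.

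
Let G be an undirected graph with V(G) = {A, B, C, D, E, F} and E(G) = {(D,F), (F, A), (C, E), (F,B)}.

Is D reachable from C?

Explore from C.
Distance 1: reach E.
The search is exhausted without reaching D; it lies in a different component.

No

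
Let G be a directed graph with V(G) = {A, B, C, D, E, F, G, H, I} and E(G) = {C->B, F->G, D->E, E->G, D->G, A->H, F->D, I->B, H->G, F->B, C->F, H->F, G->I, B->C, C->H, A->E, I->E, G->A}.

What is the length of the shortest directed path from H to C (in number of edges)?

3

Distance 0: H.
Distance 1: F, G.
Distance 2: A, B, D, I.
Distance 3: C, E — contains C.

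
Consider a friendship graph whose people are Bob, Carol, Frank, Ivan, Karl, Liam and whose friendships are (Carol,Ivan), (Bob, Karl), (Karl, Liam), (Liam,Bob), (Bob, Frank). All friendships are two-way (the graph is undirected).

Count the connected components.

From Bob: component {Bob, Frank, Karl, Liam}.
From Carol: component {Carol, Ivan}.
That's 2 components.

2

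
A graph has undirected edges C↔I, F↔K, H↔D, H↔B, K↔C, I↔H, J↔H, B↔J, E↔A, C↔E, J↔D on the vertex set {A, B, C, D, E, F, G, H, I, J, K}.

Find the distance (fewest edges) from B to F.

Distance 0: B.
Distance 1: H, J.
Distance 2: D, I.
Distance 3: C.
Distance 4: E, K.
Distance 5: A, F — contains F.

5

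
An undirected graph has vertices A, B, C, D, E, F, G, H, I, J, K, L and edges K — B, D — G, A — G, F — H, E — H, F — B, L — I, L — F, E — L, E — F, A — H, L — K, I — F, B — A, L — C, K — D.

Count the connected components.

2

From A: component {A, B, C, D, E, F, G, H, I, K, L}.
From J: component {J}.
That's 2 components.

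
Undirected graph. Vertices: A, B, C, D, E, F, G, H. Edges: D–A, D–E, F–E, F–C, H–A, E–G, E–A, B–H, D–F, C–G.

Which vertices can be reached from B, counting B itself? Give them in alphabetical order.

Start at B.
Its neighbours: H.
Then their neighbours: A.
Then next layer: D, E.
Then next layer: F, G.
Then next layer: C.
Every vertex is now reached.

A, B, C, D, E, F, G, H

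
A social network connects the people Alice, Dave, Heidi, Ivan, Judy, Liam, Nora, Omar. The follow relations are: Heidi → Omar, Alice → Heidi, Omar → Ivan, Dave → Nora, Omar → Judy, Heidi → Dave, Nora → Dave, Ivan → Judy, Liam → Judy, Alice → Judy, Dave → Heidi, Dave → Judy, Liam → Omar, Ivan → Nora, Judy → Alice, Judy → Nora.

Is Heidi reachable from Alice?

Yes

Explore from Alice.
Distance 1: reach Heidi, Judy.
Found Heidi.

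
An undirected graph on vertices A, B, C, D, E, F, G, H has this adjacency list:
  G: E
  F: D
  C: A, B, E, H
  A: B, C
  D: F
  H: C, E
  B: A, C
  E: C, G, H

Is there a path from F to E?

Explore from F.
Distance 1: reach D.
The search is exhausted without reaching E; it lies in a different component.

No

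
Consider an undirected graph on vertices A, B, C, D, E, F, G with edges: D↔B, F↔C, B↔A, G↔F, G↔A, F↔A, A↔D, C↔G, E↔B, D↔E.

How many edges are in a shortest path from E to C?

4

Distance 0: E.
Distance 1: B, D.
Distance 2: A.
Distance 3: F, G.
Distance 4: C — contains C.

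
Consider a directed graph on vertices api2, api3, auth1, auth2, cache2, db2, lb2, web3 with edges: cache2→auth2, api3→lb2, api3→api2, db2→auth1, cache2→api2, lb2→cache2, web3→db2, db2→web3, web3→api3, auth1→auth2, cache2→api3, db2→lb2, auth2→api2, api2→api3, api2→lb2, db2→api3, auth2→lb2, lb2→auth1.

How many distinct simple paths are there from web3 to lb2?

web3→api3→api2→lb2
web3→api3→lb2
web3→db2→api3→api2→lb2
web3→db2→api3→lb2
web3→db2→auth1→auth2→api2→api3→lb2
web3→db2→auth1→auth2→api2→lb2
web3→db2→auth1→auth2→lb2
web3→db2→lb2

8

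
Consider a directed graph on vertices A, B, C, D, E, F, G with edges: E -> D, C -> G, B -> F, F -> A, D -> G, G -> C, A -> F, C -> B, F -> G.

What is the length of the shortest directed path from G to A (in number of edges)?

Distance 0: G.
Distance 1: C.
Distance 2: B.
Distance 3: F.
Distance 4: A — contains A.

4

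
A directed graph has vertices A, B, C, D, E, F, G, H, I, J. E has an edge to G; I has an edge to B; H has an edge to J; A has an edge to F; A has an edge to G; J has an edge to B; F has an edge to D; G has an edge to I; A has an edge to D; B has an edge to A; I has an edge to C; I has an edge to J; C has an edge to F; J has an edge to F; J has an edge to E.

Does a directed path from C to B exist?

Explore from C.
Distance 1: reach F.
Distance 2: reach D.
The search from C is exhausted; no directed path reaches B.

No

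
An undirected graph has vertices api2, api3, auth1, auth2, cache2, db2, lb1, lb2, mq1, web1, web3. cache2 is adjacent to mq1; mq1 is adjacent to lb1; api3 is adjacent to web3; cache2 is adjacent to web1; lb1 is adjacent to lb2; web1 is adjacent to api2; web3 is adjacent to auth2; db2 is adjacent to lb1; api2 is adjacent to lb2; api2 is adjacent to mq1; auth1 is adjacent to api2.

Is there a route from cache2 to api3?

No

Explore from cache2.
Distance 1: reach mq1, web1.
Distance 2: reach api2, lb1.
Distance 3: reach auth1, db2, lb2.
The search is exhausted without reaching api3; it lies in a different component.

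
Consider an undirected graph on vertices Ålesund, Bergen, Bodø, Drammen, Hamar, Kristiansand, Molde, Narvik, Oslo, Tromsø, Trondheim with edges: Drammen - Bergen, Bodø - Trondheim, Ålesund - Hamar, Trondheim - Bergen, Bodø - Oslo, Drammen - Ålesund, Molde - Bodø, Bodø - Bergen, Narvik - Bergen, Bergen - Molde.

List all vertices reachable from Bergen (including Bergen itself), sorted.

Start at Bergen.
Its neighbours: Bodø, Drammen, Molde, Narvik, Trondheim.
Then their neighbours: Ålesund, Oslo.
Then next layer: Hamar.
Nothing further is reachable.

Ålesund, Bergen, Bodø, Drammen, Hamar, Molde, Narvik, Oslo, Trondheim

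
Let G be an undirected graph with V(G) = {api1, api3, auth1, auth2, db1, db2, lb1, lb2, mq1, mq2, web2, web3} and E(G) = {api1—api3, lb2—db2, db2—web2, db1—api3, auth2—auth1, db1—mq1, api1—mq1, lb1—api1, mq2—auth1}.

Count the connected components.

4

From api1: component {api1, api3, db1, lb1, mq1}.
From auth1: component {auth1, auth2, mq2}.
From db2: component {db2, lb2, web2}.
From web3: component {web3}.
That's 4 components.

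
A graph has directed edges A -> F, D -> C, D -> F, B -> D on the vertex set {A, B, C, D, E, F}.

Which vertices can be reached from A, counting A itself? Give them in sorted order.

Start at A.
Its neighbours: F.
Nothing further is reachable.

A, F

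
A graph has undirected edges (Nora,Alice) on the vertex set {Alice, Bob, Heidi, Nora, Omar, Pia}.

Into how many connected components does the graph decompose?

5

From Alice: component {Alice, Nora}.
From Bob: component {Bob}.
From Heidi: component {Heidi}.
From Omar: component {Omar}.
From Pia: component {Pia}.
That's 5 components.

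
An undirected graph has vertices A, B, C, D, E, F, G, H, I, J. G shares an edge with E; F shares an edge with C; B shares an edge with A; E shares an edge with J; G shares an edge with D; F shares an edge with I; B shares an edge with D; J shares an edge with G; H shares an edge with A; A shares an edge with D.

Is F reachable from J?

Explore from J.
Distance 1: reach E, G.
Distance 2: reach D.
Distance 3: reach A, B.
Distance 4: reach H.
The search is exhausted without reaching F; it lies in a different component.

No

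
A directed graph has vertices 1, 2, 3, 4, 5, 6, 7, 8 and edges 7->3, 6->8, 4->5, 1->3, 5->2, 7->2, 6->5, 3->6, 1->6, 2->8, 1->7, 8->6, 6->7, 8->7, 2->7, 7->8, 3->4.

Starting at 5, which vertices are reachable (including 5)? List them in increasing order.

Start at 5.
Its neighbours: 2.
Then their neighbours: 7, 8.
Then next layer: 3, 6.
Then next layer: 4.
Nothing further is reachable.

2, 3, 4, 5, 6, 7, 8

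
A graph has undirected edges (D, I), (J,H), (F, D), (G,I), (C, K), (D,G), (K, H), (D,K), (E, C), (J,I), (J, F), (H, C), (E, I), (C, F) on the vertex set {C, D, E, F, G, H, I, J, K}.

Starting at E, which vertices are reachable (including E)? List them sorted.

Start at E.
Its neighbours: C, I.
Then their neighbours: D, F, G, H, J, K.
Every vertex is now reached.

C, D, E, F, G, H, I, J, K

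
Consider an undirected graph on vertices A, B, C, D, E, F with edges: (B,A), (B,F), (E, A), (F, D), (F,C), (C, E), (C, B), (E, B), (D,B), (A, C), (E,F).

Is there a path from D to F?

Explore from D.
Distance 1: reach B, F.
Found F.

Yes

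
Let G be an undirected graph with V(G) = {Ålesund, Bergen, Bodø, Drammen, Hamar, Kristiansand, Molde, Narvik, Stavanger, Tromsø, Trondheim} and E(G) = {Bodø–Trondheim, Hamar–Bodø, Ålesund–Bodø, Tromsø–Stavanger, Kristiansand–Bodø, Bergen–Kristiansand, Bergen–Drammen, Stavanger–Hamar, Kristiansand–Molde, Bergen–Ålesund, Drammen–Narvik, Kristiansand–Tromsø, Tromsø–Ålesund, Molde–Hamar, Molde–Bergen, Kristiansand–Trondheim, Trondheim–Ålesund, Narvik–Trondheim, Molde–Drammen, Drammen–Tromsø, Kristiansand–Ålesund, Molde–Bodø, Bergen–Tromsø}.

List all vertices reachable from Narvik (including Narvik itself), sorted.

Ålesund, Bergen, Bodø, Drammen, Hamar, Kristiansand, Molde, Narvik, Stavanger, Tromsø, Trondheim

Start at Narvik.
Its neighbours: Drammen, Trondheim.
Then their neighbours: Ålesund, Bergen, Bodø, Kristiansand, Molde, Tromsø.
Then next layer: Hamar, Stavanger.
Every vertex is now reached.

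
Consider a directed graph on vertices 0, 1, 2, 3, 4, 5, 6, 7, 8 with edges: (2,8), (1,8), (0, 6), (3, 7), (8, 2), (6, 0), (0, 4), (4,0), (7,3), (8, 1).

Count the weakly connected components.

4

From 0: component {0, 4, 6}.
From 1: component {1, 2, 8}.
From 3: component {3, 7}.
From 5: component {5}.
That's 4 components.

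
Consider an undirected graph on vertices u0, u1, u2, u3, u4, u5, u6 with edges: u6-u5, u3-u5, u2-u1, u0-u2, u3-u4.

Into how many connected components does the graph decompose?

2

From u0: component {u0, u1, u2}.
From u3: component {u3, u4, u5, u6}.
That's 2 components.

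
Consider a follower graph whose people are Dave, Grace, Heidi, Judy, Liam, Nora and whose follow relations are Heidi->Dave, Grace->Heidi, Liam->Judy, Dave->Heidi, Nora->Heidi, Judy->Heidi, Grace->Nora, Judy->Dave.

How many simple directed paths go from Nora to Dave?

1

Nora→Heidi→Dave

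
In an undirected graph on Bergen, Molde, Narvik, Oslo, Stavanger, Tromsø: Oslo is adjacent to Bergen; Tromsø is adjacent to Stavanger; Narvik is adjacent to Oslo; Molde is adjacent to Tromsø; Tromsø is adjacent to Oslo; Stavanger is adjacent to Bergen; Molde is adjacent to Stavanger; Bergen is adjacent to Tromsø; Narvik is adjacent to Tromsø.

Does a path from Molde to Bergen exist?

Yes

Explore from Molde.
Distance 1: reach Stavanger, Tromsø.
Distance 2: reach Bergen, Narvik, Oslo.
Found Bergen.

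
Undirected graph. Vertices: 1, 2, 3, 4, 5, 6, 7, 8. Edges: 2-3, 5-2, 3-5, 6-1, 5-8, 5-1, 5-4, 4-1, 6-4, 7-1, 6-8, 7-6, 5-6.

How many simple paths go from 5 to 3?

2

5–2–3
5–3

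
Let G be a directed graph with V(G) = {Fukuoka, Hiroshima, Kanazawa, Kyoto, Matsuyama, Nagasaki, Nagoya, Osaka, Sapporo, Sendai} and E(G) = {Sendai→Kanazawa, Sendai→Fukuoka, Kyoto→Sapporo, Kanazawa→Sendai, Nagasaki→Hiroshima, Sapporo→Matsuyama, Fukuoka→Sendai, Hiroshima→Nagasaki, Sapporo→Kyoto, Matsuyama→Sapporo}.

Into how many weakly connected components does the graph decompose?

5

From Fukuoka: component {Fukuoka, Kanazawa, Sendai}.
From Hiroshima: component {Hiroshima, Nagasaki}.
From Kyoto: component {Kyoto, Matsuyama, Sapporo}.
From Nagoya: component {Nagoya}.
From Osaka: component {Osaka}.
That's 5 components.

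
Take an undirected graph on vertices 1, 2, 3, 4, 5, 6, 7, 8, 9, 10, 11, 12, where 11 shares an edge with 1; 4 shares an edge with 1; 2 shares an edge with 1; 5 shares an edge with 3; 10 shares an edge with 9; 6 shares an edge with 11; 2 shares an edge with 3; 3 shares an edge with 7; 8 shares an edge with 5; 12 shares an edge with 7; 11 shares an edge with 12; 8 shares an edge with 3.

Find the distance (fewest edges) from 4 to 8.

4

Distance 0: 4.
Distance 1: 1.
Distance 2: 2, 11.
Distance 3: 3, 6, 12.
Distance 4: 5, 7, 8 — contains 8.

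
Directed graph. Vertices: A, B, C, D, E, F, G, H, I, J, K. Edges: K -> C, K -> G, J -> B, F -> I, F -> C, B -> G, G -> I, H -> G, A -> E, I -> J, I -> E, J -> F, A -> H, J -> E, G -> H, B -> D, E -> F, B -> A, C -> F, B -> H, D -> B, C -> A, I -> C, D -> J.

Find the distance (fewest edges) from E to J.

Distance 0: E.
Distance 1: F.
Distance 2: C, I.
Distance 3: A, J — contains J.

3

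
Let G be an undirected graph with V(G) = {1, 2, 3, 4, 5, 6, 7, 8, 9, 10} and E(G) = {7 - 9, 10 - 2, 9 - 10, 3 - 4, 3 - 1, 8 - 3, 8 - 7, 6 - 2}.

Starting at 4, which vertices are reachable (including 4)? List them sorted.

1, 2, 3, 4, 6, 7, 8, 9, 10

Start at 4.
Its neighbours: 3.
Then their neighbours: 1, 8.
Then next layer: 7.
Then next layer: 9.
Then next layer: 10.
Then next layer: 2.
Then next layer: 6.
Nothing further is reachable.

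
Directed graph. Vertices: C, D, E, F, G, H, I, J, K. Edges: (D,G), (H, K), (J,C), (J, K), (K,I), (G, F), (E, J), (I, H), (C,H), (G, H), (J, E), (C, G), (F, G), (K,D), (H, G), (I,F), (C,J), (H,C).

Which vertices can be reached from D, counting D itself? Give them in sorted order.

Start at D.
Its neighbours: G.
Then their neighbours: F, H.
Then next layer: C, K.
Then next layer: I, J.
Then next layer: E.
Every vertex is now reached.

C, D, E, F, G, H, I, J, K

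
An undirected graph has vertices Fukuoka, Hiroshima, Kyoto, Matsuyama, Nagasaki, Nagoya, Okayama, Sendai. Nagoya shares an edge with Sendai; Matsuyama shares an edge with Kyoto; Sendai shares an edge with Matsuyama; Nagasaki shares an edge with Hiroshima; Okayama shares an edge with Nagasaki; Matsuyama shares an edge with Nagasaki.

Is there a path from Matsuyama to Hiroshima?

Yes

Explore from Matsuyama.
Distance 1: reach Kyoto, Nagasaki, Sendai.
Distance 2: reach Hiroshima, Nagoya, Okayama.
Found Hiroshima.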